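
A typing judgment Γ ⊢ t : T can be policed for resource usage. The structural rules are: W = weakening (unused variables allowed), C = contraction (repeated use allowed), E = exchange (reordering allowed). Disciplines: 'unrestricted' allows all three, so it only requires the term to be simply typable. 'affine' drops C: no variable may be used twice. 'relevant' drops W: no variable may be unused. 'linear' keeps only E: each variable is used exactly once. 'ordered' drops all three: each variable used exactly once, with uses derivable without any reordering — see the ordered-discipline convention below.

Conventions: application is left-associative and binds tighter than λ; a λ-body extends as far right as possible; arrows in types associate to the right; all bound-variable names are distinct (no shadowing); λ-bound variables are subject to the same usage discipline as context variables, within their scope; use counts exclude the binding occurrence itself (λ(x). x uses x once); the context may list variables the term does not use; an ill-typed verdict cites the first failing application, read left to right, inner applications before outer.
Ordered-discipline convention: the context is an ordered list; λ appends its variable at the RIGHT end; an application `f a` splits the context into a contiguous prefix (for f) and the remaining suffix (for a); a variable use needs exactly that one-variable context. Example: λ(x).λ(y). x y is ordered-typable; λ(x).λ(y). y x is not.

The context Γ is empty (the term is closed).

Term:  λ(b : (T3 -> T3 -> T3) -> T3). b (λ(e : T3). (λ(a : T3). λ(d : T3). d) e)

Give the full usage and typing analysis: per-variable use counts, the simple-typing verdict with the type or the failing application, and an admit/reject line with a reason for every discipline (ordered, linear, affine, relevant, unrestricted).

usage: b (bound) ×1, e (bound) ×1, a (bound) ×0, d (bound) ×1
order of uses: b, d, e
typing: well-typed at ((T3 -> T3 -> T3) -> T3) -> T3
ordered ✗ (needs weakening: a unused)
linear ✗ (needs weakening: a unused)
affine ✓ (b, e, a, d: no repeats, contraction unneeded)
relevant ✗ (needs weakening: a unused)
unrestricted ✓ (type-checks (((T3 -> T3 -> T3) -> T3) -> T3) and nothing is barred)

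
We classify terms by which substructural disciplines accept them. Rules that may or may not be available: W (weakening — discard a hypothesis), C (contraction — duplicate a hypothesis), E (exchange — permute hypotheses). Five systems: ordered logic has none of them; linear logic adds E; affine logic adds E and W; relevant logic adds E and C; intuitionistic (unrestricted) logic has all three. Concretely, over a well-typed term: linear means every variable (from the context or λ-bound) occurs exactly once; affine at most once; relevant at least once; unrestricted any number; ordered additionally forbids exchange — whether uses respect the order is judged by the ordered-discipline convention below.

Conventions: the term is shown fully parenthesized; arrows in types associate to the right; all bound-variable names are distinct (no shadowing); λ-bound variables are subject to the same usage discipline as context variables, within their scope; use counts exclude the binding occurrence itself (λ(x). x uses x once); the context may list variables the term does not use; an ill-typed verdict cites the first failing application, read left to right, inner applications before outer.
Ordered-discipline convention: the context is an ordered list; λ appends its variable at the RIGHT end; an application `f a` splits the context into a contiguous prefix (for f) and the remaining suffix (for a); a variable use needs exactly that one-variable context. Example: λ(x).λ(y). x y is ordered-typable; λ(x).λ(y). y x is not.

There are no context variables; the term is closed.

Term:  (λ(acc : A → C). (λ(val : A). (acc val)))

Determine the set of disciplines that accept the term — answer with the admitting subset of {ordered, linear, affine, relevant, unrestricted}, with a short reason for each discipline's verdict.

accepted by: ordered, linear, affine, relevant, unrestricted
use counts: acc [bound]: 1×; val [bound]: 1×
left-to-right use order: acc, val
typing: the term checks, with type (A → C) → A → C
ordered ✓ (single-use (acc, val), ordered derivation ok)
linear ✓ (acc, val: one use apiece)
affine ✓ (at most one use each (acc, val))
relevant ✓ (acc, val: all used, weakening unneeded)
unrestricted ✓ (typability at (A → C) → A → C is all that's needed)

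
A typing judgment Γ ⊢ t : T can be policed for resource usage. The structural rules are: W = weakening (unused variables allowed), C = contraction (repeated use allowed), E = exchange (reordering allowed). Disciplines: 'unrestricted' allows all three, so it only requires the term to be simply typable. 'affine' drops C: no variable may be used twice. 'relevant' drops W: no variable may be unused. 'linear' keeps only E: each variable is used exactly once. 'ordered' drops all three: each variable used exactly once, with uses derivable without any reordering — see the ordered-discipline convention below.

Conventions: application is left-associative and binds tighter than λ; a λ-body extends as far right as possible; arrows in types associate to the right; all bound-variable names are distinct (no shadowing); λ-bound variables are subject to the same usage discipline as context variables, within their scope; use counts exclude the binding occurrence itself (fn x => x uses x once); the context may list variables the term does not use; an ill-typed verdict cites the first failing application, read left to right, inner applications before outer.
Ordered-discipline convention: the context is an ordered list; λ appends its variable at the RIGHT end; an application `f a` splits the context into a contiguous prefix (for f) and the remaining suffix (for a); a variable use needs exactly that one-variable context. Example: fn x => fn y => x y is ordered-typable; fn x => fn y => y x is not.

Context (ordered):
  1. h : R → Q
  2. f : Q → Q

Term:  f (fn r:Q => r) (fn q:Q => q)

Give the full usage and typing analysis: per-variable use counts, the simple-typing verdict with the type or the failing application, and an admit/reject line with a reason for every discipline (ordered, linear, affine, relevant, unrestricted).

usage: h: 0, f: 1, r [bound]: 1, q [bound]: 1
order of uses: f, r, q
typing: ill-typed: an argument Q → Q mismatches the expected Q
ordered: ✗ — a type mismatch blocks all five
linear: ✗ — the type mismatch rejects it
affine: ✗ — not simply typable
relevant: ✗ — fails simple typing
unrestricted: ✗ — a type mismatch blocks all five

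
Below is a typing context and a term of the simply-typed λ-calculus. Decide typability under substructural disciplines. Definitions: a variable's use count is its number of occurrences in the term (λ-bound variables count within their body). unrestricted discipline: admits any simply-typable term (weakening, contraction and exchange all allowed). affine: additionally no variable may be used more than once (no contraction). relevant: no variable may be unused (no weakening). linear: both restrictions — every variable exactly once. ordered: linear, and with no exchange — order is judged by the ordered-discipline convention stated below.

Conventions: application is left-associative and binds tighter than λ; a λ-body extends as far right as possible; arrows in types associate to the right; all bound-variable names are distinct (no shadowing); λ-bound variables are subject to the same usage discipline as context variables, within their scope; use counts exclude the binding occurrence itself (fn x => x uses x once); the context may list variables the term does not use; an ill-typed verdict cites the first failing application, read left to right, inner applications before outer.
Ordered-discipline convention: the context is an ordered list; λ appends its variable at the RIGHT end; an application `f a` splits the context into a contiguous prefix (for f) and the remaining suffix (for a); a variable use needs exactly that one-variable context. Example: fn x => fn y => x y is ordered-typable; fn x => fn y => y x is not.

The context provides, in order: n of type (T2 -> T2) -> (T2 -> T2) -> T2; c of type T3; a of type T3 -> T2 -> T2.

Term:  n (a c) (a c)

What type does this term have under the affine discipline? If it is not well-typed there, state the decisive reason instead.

not well-typed under affine — repeated use of c ×2, a ×2
use counts: n ×1; c ×2; a ×2
order of uses: n, a, c, a, c
typing: the term checks, with type T2
all disciplines: ordered ✗, linear ✗, affine ✗, relevant ✓, unrestricted ✓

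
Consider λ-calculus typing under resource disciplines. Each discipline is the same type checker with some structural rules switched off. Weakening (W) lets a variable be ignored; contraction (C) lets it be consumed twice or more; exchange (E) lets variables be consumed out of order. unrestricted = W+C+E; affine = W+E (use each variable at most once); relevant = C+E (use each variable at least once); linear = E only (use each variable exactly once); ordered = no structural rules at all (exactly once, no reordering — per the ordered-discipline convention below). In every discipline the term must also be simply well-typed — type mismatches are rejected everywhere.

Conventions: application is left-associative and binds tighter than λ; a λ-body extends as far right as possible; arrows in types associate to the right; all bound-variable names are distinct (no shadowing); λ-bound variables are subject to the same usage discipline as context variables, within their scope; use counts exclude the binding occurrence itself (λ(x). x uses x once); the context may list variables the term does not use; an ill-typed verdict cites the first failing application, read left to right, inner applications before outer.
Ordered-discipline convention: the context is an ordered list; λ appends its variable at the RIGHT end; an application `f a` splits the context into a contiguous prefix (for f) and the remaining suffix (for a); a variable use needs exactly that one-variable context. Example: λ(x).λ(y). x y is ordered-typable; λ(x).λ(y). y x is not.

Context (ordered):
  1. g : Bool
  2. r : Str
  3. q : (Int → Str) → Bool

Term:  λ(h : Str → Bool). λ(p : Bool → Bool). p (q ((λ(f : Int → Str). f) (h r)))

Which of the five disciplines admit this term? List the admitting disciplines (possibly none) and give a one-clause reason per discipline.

admitted in: none
usage: g=0, r=1, q=1, h (λ-bound)=1, p (λ-bound)=1, f (λ-bound)=1
use order (left to right): p, q, f, h, r
typing: ill-typed: a function awaiting Int → Str gets Bool
ordered ✗ (fails simple typing)
linear ✗ (a type mismatch blocks all five)
affine ✗ (the type mismatch rejects it)
relevant ✗ (not simply typable)
unrestricted ✗ (fails simple typing)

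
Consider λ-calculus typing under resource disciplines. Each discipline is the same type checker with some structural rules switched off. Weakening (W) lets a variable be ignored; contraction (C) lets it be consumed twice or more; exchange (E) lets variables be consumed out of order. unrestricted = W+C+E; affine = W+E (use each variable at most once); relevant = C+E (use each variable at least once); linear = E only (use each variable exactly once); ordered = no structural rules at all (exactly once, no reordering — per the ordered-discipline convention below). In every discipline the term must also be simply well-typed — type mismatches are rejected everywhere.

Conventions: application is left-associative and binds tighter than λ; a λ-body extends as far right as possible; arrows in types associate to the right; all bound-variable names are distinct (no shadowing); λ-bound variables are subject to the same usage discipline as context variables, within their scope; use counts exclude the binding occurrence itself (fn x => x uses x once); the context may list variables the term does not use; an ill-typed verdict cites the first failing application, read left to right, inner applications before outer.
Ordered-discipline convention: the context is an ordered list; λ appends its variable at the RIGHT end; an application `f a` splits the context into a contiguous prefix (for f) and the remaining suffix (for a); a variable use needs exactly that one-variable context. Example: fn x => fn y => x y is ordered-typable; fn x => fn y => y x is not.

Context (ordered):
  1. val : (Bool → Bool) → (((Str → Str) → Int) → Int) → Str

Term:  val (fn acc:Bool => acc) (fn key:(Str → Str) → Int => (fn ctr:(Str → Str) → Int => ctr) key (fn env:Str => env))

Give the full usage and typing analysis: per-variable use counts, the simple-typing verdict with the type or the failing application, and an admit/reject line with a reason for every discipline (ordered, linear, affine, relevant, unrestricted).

use counts: val: 1×; acc (λ-bound): 1×; key (λ-bound): 1×; ctr (λ-bound): 1×; env (λ-bound): 1×
left-to-right use order: val, acc, ctr, key, env
typing: well-typed at Str
ordered: ✓, single-use (val, acc, key, ctr, env), ordered derivation ok
linear: ✓, val, acc, key, ctr, env: one use apiece
affine: ✓, val, acc, key, ctr, env: no repeats, contraction unneeded
relevant: ✓, at least one use each (val, acc, key, ctr, env)
unrestricted: ✓, well-typed at Str; no restrictions here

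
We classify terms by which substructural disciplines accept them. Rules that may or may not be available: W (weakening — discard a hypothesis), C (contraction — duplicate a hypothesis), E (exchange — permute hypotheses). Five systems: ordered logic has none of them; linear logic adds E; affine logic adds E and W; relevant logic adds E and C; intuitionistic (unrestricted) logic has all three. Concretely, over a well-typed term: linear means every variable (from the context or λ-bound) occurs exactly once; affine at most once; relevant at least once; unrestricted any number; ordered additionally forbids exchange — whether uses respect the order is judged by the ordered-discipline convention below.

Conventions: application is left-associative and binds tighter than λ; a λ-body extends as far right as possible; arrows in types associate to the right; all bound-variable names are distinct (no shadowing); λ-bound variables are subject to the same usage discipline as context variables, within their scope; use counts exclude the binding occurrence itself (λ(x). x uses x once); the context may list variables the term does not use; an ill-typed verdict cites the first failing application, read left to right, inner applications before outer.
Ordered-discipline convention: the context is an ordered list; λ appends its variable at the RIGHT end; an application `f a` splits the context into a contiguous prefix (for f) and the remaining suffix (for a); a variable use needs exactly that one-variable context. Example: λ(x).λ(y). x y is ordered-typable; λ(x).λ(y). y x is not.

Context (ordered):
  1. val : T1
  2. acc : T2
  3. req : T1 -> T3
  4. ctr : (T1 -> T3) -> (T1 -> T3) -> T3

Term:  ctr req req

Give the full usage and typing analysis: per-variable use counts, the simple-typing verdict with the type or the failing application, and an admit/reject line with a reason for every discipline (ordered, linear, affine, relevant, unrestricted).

use counts: val: 0, acc: 0, req: 2, ctr: 1
left-to-right use order: ctr, req, req
typing: well-typed at T3
ordered: ✗, uses contraction: req ×2; val, acc left unused
linear: ✗, uses contraction: req ×2; val, acc left unused
affine: ✗, uses contraction: req ×2
relevant: ✗, val, acc left unused
unrestricted: ✓, well-typed at T3; no restrictions here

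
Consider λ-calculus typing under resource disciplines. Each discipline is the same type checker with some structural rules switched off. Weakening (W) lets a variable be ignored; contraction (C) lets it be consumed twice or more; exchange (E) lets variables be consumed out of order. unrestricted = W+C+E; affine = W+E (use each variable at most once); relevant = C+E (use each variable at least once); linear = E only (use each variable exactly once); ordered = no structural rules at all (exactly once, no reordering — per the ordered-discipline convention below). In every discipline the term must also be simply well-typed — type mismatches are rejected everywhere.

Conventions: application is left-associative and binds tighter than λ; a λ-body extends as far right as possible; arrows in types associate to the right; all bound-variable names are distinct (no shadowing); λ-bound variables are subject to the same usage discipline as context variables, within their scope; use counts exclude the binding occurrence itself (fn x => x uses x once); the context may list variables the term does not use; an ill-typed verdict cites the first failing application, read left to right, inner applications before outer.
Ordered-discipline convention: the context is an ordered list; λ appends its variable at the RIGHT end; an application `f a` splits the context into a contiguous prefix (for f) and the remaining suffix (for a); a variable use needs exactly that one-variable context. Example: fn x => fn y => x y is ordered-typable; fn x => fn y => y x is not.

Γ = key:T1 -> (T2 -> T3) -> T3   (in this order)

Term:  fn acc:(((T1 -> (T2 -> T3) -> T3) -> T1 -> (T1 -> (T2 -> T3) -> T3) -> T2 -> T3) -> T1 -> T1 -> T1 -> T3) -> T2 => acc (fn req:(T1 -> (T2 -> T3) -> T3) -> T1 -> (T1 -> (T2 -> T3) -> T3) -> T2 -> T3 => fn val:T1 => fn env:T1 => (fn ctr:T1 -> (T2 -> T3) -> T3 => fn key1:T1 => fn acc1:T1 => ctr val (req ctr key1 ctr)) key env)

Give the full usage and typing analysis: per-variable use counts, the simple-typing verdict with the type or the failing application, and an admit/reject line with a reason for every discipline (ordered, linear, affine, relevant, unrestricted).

usage: key: 1×; acc (λ-bound): 1×; req (λ-bound): 1×; val (λ-bound): 1×; env (λ-bound): 1×; ctr (λ-bound): 3×; key1 (λ-bound): 1×; acc1 (λ-bound): 0×
left-to-right use order: acc, ctr, val, req, ctr, key1, ctr, key, env
typing: ✓ — ((((T1 -> (T2 -> T3) -> T3) -> T1 -> (T1 -> (T2 -> T3) -> T3) -> T2 -> T3) -> T1 -> T1 -> T1 -> T3) -> T2) -> T2
ordered: ✗, ctr ×3 used more than once (contraction); acc1 left unused
linear: ✗, ctr ×3 used more than once (contraction); acc1 left unused
affine: ✗, ctr ×3 used more than once (contraction)
relevant: ✗, acc1 left unused
unrestricted: ✓, typability at ((((T1 -> (T2 -> T3) -> T3) -> T1 -> (T1 -> (T2 -> T3) -> T3) -> T2 -> T3) -> T1 -> T1 -> T1 -> T3) -> T2) -> T2 is all that's needed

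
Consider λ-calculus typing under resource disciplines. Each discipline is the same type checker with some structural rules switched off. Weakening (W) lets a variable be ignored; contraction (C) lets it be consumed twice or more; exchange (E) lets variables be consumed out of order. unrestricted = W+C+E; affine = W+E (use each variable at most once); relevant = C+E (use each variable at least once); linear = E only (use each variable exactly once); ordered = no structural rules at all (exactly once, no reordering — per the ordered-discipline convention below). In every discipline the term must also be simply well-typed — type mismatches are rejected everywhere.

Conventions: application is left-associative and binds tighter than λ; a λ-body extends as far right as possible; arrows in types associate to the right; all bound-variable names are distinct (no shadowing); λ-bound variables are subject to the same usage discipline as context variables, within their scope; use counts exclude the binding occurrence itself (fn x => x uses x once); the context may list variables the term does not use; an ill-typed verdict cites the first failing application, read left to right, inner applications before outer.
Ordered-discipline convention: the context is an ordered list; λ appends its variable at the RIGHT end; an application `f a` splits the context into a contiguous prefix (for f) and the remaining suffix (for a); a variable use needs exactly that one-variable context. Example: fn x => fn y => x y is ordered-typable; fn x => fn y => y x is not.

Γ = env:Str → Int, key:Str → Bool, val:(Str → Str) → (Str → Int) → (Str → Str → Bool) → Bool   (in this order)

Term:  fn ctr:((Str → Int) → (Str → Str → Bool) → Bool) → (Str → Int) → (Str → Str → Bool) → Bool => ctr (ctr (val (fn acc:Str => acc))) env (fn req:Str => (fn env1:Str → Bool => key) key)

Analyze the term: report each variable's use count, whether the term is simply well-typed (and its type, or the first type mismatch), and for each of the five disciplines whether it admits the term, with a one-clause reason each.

use counts: env ×1, key ×2, val ×1, ctr (bound) ×2, acc (bound) ×1, req (bound) ×0, env1 (bound) ×0
uses in reading order: ctr, ctr, val, acc, env, key, key
typing: the term checks, with type (((Str → Int) → (Str → Str → Bool) → Bool) → (Str → Int) → (Str → Str → Bool) → Bool) → Bool
ordered: ✗ — repeated use of key ×2, ctr ×2; req, env1 never used (weakening)
linear: ✗ — repeated use of key ×2, ctr ×2; req, env1 never used (weakening)
affine: ✗ — repeated use of key ×2, ctr ×2
relevant: ✗ — req, env1 never used (weakening)
unrestricted: ✓ — simply typable at (((Str → Int) → (Str → Str → Bool) → Bool) → (Str → Int) → (Str → Str → Bool) → Bool) → Bool; W, C, E all held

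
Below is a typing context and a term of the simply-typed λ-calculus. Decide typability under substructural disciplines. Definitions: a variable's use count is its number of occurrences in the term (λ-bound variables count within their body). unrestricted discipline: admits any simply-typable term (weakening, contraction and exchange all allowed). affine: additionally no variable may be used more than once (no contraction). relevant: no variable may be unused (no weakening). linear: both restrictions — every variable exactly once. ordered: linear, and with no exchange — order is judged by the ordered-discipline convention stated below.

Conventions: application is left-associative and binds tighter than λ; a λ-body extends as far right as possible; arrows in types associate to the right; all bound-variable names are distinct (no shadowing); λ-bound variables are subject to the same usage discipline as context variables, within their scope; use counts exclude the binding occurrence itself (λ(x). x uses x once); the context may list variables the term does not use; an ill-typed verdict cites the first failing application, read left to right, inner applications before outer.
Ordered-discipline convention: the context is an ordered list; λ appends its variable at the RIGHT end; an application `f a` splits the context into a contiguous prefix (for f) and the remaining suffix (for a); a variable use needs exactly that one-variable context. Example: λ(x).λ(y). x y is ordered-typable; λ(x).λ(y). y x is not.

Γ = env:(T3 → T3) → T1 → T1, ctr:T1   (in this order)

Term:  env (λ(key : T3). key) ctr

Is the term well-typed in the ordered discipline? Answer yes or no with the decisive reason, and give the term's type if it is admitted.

yes — env, ctr, key: once each, no exchange needed; term : T1
usage: env: 1; ctr: 1; key (bound): 1
uses in reading order: env, key, ctr
typing: the term checks, with type T1
all disciplines: ordered ✓; linear ✓; affine ✓; relevant ✓; unrestricted ✓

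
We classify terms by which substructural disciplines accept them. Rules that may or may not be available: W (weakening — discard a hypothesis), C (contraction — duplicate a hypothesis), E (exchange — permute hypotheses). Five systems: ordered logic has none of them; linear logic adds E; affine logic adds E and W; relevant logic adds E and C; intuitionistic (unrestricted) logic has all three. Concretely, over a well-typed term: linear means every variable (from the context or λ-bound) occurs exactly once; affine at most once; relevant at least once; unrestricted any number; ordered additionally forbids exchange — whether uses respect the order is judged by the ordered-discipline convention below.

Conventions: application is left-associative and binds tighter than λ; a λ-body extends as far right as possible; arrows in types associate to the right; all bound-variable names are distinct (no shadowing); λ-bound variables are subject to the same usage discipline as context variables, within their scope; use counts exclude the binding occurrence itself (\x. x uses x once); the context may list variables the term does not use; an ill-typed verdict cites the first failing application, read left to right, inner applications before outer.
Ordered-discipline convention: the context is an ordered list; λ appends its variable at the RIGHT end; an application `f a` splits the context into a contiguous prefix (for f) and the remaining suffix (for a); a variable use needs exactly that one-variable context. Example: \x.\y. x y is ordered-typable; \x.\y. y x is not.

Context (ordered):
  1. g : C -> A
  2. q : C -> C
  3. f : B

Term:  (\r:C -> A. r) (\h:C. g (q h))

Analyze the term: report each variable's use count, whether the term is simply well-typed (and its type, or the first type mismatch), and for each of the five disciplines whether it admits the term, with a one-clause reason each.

use counts: g: 1×; q: 1×; f: 0×; r (λ-bound): 1×; h (λ-bound): 1×
left-to-right use order: r, g, q, h
typing: ✓ — C -> A
ordered ✗ (unused: f — weakening required)
linear ✗ (unused: f — weakening required)
affine ✓ (no duplicate uses among g, q, f, r, h)
relevant ✗ (unused: f — weakening required)
unrestricted ✓ (typability at C -> A is all that's needed)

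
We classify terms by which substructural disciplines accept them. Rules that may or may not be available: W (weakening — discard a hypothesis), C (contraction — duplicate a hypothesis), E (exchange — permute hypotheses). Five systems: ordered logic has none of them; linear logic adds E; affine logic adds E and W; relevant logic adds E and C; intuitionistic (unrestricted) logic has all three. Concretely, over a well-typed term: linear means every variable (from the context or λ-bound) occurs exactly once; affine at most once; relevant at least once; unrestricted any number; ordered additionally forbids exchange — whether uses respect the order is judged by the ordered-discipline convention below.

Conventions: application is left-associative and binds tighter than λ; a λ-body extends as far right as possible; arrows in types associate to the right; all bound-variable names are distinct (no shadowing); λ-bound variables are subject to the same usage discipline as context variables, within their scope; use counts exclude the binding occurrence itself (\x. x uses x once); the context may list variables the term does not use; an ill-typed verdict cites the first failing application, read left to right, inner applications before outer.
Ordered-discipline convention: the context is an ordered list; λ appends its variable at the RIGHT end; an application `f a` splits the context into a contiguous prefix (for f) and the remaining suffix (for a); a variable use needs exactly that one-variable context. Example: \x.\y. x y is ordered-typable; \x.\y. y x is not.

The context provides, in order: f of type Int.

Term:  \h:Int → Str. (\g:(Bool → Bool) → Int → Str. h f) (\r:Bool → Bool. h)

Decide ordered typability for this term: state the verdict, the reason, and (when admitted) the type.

no — h ×2 used more than once (contraction); g, r never used (weakening)
usage: f=1, h (λ-bound)=2, g (λ-bound)=0, r (λ-bound)=0
uses in reading order: h, f, h
typing: the term checks, with type (Int → Str) → Str
per-discipline verdicts: ordered ✗ · linear ✗ · affine ✗ · relevant ✗ · unrestricted ✓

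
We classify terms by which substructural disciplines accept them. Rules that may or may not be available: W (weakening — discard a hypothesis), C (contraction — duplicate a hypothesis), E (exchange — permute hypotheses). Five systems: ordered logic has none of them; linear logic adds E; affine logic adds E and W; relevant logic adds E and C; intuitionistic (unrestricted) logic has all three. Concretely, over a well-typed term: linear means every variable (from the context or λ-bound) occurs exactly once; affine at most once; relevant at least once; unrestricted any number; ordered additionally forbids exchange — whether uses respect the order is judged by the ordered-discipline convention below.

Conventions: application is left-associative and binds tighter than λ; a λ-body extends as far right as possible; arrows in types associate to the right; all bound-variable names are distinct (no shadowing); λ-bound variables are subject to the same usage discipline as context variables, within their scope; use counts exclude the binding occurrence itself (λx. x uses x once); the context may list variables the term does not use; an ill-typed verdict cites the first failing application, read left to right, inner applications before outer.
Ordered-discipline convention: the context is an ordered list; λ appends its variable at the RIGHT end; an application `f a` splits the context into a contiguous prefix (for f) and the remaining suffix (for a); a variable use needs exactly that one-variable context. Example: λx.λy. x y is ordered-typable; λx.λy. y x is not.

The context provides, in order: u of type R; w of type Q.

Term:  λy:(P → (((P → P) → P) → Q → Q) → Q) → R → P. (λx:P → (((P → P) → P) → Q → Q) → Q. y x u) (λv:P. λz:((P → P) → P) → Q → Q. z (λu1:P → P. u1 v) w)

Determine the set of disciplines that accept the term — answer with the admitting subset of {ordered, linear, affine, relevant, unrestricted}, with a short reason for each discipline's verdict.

accepted by: linear, affine, relevant, unrestricted
use counts: u: 1, w: 1, y (bound): 1, x (bound): 1, v (bound): 1, z (bound): 1, u1 (bound): 1
left-to-right use order: y, x, u, z, u1, v, w
typing: ✓ — ((P → (((P → P) → P) → Q → Q) → Q) → R → P) → P
ordered ✗ (use order y, x, u, z, u1, v, w needs exchange)
linear ✓ (single use per variable (u, w, y, x, v, z, u1))
affine ✓ (no duplicate uses among u, w, y, x, v, z, u1)
relevant ✓ (every one of u, w, y, x, v, z, u1 appears)
unrestricted ✓ (type-checks (((P → (((P → P) → P) → Q → Q) → Q) → R → P) → P) and nothing is barred)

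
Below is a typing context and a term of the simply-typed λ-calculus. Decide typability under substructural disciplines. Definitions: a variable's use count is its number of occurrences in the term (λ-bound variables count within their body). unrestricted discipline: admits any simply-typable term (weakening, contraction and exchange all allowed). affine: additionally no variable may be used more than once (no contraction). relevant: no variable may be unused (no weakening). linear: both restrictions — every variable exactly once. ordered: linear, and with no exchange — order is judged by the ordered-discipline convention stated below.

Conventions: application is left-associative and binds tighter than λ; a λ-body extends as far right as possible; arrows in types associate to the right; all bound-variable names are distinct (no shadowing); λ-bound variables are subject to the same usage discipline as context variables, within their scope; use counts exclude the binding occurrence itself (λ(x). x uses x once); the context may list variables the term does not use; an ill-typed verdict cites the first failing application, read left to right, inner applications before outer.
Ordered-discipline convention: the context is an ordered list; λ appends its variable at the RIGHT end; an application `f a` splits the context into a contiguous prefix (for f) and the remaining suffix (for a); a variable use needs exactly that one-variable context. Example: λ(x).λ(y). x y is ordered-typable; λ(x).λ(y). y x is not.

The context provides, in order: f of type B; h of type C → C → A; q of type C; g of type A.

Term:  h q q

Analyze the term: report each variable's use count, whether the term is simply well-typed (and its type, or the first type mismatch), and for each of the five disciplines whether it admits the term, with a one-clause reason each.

variable uses: f: 0×, h: 1×, q: 2×, g: 0×
use order (left to right): h, q, q
typing: well-typed at A
ordered: ✗ — needs contraction — q ×2; f, g left unused
linear: ✗ — needs contraction — q ×2; f, g left unused
affine: ✗ — needs contraction — q ×2
relevant: ✗ — f, g left unused
unrestricted: ✓ — simply typable at A; W, C, E all held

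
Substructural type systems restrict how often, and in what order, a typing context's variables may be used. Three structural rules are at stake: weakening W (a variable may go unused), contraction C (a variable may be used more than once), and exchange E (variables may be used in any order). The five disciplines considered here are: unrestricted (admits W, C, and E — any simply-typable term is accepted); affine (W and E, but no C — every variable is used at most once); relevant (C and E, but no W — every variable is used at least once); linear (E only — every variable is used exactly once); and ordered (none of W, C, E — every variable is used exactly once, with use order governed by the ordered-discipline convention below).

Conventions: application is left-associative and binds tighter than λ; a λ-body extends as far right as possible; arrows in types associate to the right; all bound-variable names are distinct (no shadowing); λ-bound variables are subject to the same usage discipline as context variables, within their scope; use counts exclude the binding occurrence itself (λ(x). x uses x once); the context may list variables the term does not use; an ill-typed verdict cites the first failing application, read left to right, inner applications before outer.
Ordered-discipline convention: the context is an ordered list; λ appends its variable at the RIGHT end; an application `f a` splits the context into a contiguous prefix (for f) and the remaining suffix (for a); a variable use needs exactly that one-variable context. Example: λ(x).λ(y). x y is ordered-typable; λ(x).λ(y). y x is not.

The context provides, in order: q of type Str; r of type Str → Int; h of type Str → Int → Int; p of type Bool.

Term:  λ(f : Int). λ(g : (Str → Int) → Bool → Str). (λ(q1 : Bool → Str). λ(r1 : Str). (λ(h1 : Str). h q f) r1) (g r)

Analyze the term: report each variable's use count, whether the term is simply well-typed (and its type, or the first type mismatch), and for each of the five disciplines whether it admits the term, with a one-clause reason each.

usage: q=1; r=1; h=1; p=0; f (λ-bound)=1; g (λ-bound)=1; q1 (λ-bound)=0; r1 (λ-bound)=1; h1 (λ-bound)=0
use order (left to right): h, q, f, r1, g, r
typing: the term checks, with type Int → ((Str → Int) → Bool → Str) → Str → Int
ordered: ✗, p, q1, h1 never used (weakening)
linear: ✗, p, q1, h1 never used (weakening)
affine: ✓, none of q, r, h, p, f, g, q1, r1, h1 used more than once
relevant: ✗, p, q1, h1 never used (weakening)
unrestricted: ✓, well-typed at Int → ((Str → Int) → Bool → Str) → Str → Int; no restrictions here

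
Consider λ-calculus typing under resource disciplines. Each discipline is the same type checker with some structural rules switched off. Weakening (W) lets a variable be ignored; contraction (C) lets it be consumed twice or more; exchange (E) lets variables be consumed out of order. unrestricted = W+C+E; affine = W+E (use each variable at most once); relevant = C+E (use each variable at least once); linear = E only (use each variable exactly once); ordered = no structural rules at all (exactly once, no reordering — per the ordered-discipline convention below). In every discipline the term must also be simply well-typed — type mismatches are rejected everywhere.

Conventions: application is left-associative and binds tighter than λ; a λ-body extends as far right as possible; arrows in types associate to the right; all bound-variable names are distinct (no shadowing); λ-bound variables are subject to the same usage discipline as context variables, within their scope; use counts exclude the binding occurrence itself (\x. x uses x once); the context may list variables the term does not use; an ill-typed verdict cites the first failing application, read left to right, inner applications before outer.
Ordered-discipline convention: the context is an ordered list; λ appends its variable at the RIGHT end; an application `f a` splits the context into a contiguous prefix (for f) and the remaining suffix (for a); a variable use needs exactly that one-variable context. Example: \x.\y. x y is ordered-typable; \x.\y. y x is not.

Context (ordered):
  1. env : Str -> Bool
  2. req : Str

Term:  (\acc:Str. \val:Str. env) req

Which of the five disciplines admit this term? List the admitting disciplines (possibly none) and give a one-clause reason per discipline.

admitted by: affine, unrestricted
usage: env ×1, req ×1, acc [bound] ×0, val [bound] ×0
left-to-right use order: env, req
typing: the term checks, with type Str -> Str -> Bool
ordered: ✗ — unused: acc, val — weakening required
linear: ✗ — unused: acc, val — weakening required
affine: ✓ — no duplicate uses among env, req, acc, val
relevant: ✗ — unused: acc, val — weakening required
unrestricted: ✓ — typability at Str -> Str -> Bool is all that's needed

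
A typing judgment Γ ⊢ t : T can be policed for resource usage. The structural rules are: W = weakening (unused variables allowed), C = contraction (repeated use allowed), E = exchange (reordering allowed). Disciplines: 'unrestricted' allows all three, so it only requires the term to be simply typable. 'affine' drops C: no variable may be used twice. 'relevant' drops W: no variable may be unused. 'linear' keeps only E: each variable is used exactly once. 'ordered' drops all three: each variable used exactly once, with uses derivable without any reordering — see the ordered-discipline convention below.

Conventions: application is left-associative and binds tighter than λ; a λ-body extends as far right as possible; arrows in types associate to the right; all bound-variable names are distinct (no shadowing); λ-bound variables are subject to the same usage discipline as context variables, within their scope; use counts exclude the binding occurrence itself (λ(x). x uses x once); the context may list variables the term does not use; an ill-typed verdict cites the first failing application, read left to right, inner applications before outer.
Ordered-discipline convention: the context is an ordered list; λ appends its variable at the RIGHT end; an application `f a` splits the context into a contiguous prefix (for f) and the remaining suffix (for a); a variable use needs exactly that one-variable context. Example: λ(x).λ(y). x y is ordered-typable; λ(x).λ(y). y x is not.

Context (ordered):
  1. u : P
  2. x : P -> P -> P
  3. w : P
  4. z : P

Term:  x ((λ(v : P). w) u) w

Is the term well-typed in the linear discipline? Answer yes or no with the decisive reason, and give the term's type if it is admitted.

no — w ×2 used more than once (contraction); z, v never used (weakening)
use counts: u: 1, x: 1, w: 2, z: 0, v (λ-bound): 0
uses in reading order: x, w, u, w
typing: the term checks, with type P
all disciplines: ordered ✗ | linear ✗ | affine ✗ | relevant ✗ | unrestricted ✓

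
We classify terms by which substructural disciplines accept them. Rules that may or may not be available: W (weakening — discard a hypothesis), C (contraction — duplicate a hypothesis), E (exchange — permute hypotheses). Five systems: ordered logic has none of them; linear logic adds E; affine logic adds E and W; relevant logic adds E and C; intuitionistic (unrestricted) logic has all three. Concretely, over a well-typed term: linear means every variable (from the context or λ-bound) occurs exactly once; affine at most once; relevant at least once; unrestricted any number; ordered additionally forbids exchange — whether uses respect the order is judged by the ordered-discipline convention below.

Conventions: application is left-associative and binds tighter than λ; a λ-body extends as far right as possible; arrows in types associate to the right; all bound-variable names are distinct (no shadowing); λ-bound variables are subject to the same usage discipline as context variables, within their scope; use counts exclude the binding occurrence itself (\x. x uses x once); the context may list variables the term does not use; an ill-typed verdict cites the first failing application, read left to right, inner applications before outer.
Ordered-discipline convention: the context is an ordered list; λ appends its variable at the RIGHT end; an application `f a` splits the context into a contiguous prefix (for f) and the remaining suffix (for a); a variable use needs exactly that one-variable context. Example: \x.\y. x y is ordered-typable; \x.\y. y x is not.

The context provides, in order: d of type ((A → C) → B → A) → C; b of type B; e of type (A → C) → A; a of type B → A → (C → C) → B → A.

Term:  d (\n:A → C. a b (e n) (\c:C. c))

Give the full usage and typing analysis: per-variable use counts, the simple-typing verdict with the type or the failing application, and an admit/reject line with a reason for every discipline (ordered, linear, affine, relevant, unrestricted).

use counts: d=1; b=1; e=1; a=1; n [bound]=1; c [bound]=1
order of uses: d, a, b, e, n, c
typing: well-typed — term : C
ordered: ✗ — no ordered split (uses run d, a, b, e, n, c)
linear: ✓ — exactly-once usage across d, b, e, a, n, c
affine: ✓ — at most one use each (d, b, e, a, n, c)
relevant: ✓ — none of d, b, e, a, n, c goes unused
unrestricted: ✓ — type-checks (C) and nothing is barred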